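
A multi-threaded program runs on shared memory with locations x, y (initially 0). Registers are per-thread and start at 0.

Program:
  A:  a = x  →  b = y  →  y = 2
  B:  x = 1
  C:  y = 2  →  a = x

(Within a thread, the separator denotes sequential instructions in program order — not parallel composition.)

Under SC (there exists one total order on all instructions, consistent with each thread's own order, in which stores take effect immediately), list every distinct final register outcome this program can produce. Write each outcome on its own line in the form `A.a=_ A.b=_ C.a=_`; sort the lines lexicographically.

outcome vector order: (A.a,A.b,C.a)
|SC outcomes| = 7

A.a=0 A.b=0 C.a=0
A.a=0 A.b=0 C.a=1
A.a=0 A.b=2 C.a=0
A.a=0 A.b=2 C.a=1
A.a=1 A.b=0 C.a=1
A.a=1 A.b=2 C.a=0
A.a=1 A.b=2 C.a=1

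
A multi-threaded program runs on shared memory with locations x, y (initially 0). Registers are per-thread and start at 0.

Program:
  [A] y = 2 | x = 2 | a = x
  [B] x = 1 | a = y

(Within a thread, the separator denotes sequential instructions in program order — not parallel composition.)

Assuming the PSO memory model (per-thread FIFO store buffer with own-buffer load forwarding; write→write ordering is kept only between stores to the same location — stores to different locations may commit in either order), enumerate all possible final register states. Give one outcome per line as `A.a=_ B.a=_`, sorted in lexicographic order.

A.a=1 B.a=0
A.a=1 B.a=2
A.a=2 B.a=0
A.a=2 B.a=2

outcome vector order: (A.a,B.a)
|PSO outcomes| = 4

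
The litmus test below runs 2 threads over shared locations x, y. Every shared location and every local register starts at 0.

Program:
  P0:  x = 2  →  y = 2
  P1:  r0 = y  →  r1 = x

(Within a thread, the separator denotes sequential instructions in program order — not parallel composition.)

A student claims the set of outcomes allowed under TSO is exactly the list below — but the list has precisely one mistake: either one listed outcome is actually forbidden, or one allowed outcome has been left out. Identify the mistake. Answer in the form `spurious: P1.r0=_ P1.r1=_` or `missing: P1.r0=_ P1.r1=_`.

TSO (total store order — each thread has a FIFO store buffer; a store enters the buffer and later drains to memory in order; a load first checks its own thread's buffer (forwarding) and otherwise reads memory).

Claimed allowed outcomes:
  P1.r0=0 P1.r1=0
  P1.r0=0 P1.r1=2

outcome vector order: (P1.r0,P1.r1)
TSO: 3 outcomes — {0/0 0/2 2/2}
TSO∖claimed = {2/2}

missing: P1.r0=2 P1.r1=2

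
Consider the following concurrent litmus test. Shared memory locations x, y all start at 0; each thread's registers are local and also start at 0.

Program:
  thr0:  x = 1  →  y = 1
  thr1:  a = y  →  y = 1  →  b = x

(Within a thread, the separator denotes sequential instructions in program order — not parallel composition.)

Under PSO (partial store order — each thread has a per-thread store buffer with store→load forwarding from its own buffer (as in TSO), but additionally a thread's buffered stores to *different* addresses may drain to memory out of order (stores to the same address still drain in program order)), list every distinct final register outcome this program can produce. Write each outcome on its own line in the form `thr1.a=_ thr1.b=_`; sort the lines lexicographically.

thr1.a=0 thr1.b=0
thr1.a=0 thr1.b=1
thr1.a=1 thr1.b=0
thr1.a=1 thr1.b=1

outcome vector order: (thr1.a,thr1.b)
|PSO outcomes| = 4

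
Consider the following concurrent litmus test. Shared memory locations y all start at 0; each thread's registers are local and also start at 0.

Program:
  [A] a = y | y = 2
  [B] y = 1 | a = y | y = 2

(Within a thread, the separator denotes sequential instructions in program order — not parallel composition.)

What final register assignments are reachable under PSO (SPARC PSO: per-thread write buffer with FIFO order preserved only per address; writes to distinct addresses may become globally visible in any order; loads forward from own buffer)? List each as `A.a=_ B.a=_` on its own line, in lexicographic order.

A.a=0 B.a=1
A.a=0 B.a=2
A.a=1 B.a=1
A.a=1 B.a=2
A.a=2 B.a=1

outcome vector order: (A.a,B.a)
|PSO outcomes| = 5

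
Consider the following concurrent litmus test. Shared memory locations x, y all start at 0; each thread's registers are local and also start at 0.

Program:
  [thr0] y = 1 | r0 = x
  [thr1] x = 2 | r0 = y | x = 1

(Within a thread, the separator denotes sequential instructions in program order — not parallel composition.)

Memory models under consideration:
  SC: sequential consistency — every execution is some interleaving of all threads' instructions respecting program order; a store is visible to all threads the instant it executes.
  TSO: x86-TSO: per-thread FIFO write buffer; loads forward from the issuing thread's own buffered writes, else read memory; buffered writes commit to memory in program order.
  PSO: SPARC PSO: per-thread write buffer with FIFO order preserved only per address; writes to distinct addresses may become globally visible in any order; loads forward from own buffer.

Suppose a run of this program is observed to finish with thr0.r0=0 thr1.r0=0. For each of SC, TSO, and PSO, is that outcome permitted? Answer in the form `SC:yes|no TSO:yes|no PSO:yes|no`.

SC:no TSO:yes PSO:yes

outcome vector order: (thr0.r0,thr1.r0)
[SC] allowed = {0/1 1/0 1/1 2/0 2/1}
[TSO] allowed = {0/0 0/1 1/0 1/1 2/0 2/1}
[PSO] allowed = {0/0 0/1 1/0 1/1 2/0 2/1}
target 0/0 ∈ {TSO,PSO}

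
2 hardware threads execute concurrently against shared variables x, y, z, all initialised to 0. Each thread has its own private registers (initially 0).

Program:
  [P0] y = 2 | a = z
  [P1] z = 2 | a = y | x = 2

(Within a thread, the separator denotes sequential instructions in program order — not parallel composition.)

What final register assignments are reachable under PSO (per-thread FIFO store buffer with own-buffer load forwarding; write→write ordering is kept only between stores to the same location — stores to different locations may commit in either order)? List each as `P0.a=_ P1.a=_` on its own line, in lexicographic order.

outcome vector order: (P0.a,P1.a)
|PSO outcomes| = 4

P0.a=0 P1.a=0
P0.a=0 P1.a=2
P0.a=2 P1.a=0
P0.a=2 P1.a=2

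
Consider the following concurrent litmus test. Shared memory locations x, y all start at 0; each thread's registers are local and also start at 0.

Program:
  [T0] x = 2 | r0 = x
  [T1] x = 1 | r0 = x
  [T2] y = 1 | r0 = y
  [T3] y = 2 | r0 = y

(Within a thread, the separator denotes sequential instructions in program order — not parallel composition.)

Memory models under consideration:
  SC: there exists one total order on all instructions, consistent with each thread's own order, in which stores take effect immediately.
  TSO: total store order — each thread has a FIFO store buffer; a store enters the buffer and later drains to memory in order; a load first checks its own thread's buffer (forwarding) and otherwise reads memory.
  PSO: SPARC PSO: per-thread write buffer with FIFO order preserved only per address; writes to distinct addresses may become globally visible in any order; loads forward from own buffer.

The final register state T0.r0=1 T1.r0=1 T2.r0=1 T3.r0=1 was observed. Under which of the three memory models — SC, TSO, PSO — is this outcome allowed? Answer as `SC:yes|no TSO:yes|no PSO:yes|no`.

outcome vector order: (T0.r0,T1.r0,T2.r0,T3.r0)
SC (9): (1,1,1,1) (1,1,1,2) (1,1,2,2) (2,1,1,1) (2,1,1,2) (2,1,2,2) (2,2,1,1) (2,2,1,2) (2,2,2,2)
TSO (9): (1,1,1,1) (1,1,1,2) (1,1,2,2) (2,1,1,1) (2,1,1,2) (2,1,2,2) (2,2,1,1) (2,2,1,2) (2,2,2,2)
PSO (9): (1,1,1,1) (1,1,1,2) (1,1,2,2) (2,1,1,1) (2,1,1,2) (2,1,2,2) (2,2,1,1) (2,2,1,2) (2,2,2,2)
target (1,1,1,1) ∈ {SC,TSO,PSO}

SC:yes TSO:yes PSO:yes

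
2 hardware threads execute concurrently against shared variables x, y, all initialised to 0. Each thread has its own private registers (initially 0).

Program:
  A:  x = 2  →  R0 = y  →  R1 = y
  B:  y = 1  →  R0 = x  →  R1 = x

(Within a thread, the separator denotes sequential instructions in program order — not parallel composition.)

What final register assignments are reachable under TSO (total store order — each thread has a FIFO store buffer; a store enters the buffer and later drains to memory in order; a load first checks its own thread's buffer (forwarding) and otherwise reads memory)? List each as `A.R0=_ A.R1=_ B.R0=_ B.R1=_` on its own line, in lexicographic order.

outcome vector order: (A.R0,A.R1,B.R0,B.R1)
|TSO outcomes| = 9

A.R0=0 A.R1=0 B.R0=0 B.R1=0
A.R0=0 A.R1=0 B.R0=0 B.R1=2
A.R0=0 A.R1=0 B.R0=2 B.R1=2
A.R0=0 A.R1=1 B.R0=0 B.R1=0
A.R0=0 A.R1=1 B.R0=0 B.R1=2
A.R0=0 A.R1=1 B.R0=2 B.R1=2
A.R0=1 A.R1=1 B.R0=0 B.R1=0
A.R0=1 A.R1=1 B.R0=0 B.R1=2
A.R0=1 A.R1=1 B.R0=2 B.R1=2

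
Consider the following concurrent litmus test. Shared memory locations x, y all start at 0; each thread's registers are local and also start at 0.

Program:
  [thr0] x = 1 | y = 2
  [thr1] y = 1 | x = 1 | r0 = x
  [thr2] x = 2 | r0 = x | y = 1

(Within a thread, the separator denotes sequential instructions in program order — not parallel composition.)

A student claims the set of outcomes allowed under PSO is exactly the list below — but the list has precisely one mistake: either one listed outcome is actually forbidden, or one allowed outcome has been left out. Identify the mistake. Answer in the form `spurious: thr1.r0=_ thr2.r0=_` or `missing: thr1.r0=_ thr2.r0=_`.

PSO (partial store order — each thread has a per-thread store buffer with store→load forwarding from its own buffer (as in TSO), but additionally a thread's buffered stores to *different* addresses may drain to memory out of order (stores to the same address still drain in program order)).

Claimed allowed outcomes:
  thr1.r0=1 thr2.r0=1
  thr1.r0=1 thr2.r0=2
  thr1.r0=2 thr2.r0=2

missing: thr1.r0=2 thr2.r0=1

outcome vector order: (thr1.r0,thr2.r0)
PSO: 4 outcomes — {11 12 21 22}
PSO∖claimed = {21}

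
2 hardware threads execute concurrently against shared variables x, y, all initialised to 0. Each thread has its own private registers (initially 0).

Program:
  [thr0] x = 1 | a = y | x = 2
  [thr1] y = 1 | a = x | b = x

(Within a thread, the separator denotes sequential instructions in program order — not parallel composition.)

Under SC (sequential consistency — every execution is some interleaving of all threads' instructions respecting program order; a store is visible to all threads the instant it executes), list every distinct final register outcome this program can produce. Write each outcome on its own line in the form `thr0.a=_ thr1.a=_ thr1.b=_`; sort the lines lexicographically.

outcome vector order: (thr0.a,thr1.a,thr1.b)
|SC outcomes| = 9

thr0.a=0 thr1.a=1 thr1.b=1
thr0.a=0 thr1.a=1 thr1.b=2
thr0.a=0 thr1.a=2 thr1.b=2
thr0.a=1 thr1.a=0 thr1.b=0
thr0.a=1 thr1.a=0 thr1.b=1
thr0.a=1 thr1.a=0 thr1.b=2
thr0.a=1 thr1.a=1 thr1.b=1
thr0.a=1 thr1.a=1 thr1.b=2
thr0.a=1 thr1.a=2 thr1.b=2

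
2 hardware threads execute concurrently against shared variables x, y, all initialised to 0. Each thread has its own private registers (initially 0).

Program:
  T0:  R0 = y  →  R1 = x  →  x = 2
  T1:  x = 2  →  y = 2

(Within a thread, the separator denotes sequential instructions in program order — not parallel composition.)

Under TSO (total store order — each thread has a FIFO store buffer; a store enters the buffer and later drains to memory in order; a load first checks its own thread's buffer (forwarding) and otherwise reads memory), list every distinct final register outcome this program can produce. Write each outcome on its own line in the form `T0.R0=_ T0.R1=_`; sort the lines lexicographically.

outcome vector order: (T0.R0,T0.R1)
|TSO outcomes| = 3

T0.R0=0 T0.R1=0
T0.R0=0 T0.R1=2
T0.R0=2 T0.R1=2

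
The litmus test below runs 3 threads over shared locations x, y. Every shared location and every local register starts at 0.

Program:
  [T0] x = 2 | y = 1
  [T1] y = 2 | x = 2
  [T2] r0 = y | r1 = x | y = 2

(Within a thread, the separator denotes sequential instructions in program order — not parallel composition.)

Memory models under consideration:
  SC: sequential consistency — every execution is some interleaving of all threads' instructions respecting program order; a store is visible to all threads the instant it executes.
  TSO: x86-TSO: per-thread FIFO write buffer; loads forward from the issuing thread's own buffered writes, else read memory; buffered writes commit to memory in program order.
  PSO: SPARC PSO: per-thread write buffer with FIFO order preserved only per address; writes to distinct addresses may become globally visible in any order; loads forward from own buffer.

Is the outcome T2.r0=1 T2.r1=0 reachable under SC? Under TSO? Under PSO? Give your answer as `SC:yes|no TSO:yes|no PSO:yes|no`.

outcome vector order: (T2.r0,T2.r1)
under SC → 0/0 0/2 1/2 2/0 2/2
under TSO → 0/0 0/2 1/2 2/0 2/2
under PSO → 0/0 0/2 1/0 1/2 2/0 2/2
target 1/0 ∈ {PSO}

SC:no TSO:no PSO:yes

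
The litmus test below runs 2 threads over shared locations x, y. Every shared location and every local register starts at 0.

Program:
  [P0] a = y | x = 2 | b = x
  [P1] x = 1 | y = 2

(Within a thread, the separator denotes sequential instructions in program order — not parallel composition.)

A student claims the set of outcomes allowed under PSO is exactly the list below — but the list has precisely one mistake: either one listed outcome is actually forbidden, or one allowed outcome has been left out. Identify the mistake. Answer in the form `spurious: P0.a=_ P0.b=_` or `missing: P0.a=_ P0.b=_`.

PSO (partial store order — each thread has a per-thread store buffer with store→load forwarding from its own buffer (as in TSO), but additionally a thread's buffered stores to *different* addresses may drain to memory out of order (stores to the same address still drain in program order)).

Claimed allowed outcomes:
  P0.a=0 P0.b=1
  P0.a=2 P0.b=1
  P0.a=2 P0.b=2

missing: P0.a=0 P0.b=2

outcome vector order: (P0.a,P0.b)
[PSO] allowed = {0/1 0/2 2/1 2/2}
PSO∖claimed = {0/2}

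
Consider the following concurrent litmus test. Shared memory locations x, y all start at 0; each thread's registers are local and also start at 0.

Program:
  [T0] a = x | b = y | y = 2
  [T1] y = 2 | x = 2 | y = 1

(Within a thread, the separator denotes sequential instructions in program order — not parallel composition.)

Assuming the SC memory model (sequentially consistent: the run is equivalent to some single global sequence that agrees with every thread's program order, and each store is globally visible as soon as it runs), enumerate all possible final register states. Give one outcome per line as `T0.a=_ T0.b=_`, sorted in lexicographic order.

outcome vector order: (T0.a,T0.b)
|SC outcomes| = 5

T0.a=0 T0.b=0
T0.a=0 T0.b=1
T0.a=0 T0.b=2
T0.a=2 T0.b=1
T0.a=2 T0.b=2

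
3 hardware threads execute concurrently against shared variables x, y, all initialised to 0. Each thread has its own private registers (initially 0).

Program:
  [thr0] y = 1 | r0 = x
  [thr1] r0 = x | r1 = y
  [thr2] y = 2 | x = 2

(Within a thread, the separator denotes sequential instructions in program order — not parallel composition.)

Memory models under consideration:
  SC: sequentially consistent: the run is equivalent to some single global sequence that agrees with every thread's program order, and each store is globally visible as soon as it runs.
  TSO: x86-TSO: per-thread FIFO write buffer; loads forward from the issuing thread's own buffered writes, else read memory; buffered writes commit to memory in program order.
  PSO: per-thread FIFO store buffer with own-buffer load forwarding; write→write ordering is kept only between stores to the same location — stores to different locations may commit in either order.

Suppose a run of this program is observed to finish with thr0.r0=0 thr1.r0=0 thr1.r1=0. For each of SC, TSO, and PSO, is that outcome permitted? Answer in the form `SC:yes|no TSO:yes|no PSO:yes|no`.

SC:yes TSO:yes PSO:yes

outcome vector order: (thr0.r0,thr1.r0,thr1.r1)
SC (10): <0 0 0> <0 0 1> <0 0 2> <0 2 1> <0 2 2> <2 0 0> <2 0 1> <2 0 2> <2 2 1> <2 2 2>
TSO (10): <0 0 0> <0 0 1> <0 0 2> <0 2 1> <0 2 2> <2 0 0> <2 0 1> <2 0 2> <2 2 1> <2 2 2>
PSO (12): <0 0 0> <0 0 1> <0 0 2> <0 2 0> <0 2 1> <0 2 2> <2 0 0> <2 0 1> <2 0 2> <2 2 0> <2 2 1> <2 2 2>
target <0 0 0> ∈ {SC,TSO,PSO}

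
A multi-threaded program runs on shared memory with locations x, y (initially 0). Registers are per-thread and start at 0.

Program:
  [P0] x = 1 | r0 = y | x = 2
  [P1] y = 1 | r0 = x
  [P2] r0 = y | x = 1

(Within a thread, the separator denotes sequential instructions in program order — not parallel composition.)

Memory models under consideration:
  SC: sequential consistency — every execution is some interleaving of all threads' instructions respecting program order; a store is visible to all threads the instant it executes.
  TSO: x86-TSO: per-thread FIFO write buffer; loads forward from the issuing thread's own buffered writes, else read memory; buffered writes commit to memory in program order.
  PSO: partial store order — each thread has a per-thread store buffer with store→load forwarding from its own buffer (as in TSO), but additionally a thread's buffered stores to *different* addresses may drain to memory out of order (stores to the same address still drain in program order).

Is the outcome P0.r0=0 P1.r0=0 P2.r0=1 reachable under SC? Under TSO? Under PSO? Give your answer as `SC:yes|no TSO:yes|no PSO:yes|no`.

SC:no TSO:yes PSO:yes

outcome vector order: (P0.r0,P1.r0,P2.r0)
under SC → (0,1,0), (0,1,1), (0,2,0), (0,2,1), (1,0,0), (1,0,1), (1,1,0), (1,1,1), (1,2,0), (1,2,1)
under TSO → (0,0,0), (0,0,1), (0,1,0), (0,1,1), (0,2,0), (0,2,1), (1,0,0), (1,0,1), (1,1,0), (1,1,1), (1,2,0), (1,2,1)
under PSO → (0,0,0), (0,0,1), (0,1,0), (0,1,1), (0,2,0), (0,2,1), (1,0,0), (1,0,1), (1,1,0), (1,1,1), (1,2,0), (1,2,1)
target (0,0,1) ∈ {TSO,PSO}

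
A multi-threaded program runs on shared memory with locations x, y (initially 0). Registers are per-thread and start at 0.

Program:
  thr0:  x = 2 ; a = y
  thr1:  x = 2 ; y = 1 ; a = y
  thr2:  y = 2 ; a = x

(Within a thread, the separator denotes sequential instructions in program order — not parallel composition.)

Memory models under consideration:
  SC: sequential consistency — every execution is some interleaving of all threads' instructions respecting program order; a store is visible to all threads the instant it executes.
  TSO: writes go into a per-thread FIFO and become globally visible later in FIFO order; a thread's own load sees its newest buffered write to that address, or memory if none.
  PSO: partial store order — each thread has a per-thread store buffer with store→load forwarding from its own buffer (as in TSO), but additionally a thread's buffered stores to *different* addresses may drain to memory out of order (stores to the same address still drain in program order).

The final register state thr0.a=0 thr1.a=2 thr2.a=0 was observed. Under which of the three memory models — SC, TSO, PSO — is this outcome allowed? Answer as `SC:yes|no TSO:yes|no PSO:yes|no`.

SC:no TSO:yes PSO:yes

outcome vector order: (thr0.a,thr1.a,thr2.a)
SC: 8 outcomes — {<0 1 2>; <0 2 2>; <1 1 0>; <1 1 2>; <1 2 2>; <2 1 0>; <2 1 2>; <2 2 2>}
TSO: 12 outcomes — {<0 1 0>; <0 1 2>; <0 2 0>; <0 2 2>; <1 1 0>; <1 1 2>; <1 2 0>; <1 2 2>; <2 1 0>; <2 1 2>; <2 2 0>; <2 2 2>}
PSO: 12 outcomes — {<0 1 0>; <0 1 2>; <0 2 0>; <0 2 2>; <1 1 0>; <1 1 2>; <1 2 0>; <1 2 2>; <2 1 0>; <2 1 2>; <2 2 0>; <2 2 2>}
target <0 2 0> ∈ {TSO,PSO}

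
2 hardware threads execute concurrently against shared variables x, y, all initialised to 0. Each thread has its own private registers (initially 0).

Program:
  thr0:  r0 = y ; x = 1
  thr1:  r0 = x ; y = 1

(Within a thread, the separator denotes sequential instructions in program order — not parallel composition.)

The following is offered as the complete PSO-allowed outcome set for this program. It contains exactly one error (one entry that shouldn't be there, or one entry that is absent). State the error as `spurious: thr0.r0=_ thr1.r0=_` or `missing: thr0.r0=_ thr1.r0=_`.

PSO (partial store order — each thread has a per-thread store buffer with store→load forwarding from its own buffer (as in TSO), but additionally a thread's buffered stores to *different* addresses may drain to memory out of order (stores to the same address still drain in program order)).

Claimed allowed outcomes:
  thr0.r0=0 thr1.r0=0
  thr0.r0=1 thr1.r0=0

missing: thr0.r0=0 thr1.r0=1

outcome vector order: (thr0.r0,thr1.r0)
PSO (3): 00 01 10
PSO∖claimed = {01}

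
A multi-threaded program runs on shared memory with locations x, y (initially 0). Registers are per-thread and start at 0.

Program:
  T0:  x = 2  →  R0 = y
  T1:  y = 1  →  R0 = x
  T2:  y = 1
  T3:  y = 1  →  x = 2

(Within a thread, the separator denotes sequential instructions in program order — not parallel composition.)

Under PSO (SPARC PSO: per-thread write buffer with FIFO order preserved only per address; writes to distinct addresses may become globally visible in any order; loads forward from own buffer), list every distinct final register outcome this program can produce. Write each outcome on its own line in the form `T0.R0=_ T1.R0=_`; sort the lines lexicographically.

outcome vector order: (T0.R0,T1.R0)
|PSO outcomes| = 4

T0.R0=0 T1.R0=0
T0.R0=0 T1.R0=2
T0.R0=1 T1.R0=0
T0.R0=1 T1.R0=2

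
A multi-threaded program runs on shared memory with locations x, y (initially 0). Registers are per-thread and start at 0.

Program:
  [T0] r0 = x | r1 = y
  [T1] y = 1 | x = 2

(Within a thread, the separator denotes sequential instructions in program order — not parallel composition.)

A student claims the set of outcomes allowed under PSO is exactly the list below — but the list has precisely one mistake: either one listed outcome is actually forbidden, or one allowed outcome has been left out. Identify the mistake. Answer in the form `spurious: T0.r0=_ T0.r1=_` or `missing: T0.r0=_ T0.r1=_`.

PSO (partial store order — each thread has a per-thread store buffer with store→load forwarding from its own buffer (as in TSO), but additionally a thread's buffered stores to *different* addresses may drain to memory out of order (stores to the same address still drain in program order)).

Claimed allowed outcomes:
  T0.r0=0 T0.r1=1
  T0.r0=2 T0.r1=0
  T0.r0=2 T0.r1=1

outcome vector order: (T0.r0,T0.r1)
[PSO] allowed = {(0,0) (0,1) (2,0) (2,1)}
PSO∖claimed = {(0,0)}

missing: T0.r0=0 T0.r1=0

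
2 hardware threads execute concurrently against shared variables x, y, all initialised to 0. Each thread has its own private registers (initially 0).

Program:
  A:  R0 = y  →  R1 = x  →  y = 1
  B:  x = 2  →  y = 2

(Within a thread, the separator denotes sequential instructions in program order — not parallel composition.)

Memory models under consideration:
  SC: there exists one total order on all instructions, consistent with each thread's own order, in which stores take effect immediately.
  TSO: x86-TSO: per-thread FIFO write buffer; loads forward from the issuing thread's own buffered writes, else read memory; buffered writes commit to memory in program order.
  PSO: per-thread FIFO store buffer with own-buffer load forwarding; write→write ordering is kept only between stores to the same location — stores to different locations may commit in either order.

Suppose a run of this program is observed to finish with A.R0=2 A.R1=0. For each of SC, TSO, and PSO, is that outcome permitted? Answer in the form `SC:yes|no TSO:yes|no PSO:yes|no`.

outcome vector order: (A.R0,A.R1)
SC (3): <0 0> <0 2> <2 2>
TSO (3): <0 0> <0 2> <2 2>
PSO (4): <0 0> <0 2> <2 0> <2 2>
target <2 0> ∈ {PSO}

SC:no TSO:no PSO:yes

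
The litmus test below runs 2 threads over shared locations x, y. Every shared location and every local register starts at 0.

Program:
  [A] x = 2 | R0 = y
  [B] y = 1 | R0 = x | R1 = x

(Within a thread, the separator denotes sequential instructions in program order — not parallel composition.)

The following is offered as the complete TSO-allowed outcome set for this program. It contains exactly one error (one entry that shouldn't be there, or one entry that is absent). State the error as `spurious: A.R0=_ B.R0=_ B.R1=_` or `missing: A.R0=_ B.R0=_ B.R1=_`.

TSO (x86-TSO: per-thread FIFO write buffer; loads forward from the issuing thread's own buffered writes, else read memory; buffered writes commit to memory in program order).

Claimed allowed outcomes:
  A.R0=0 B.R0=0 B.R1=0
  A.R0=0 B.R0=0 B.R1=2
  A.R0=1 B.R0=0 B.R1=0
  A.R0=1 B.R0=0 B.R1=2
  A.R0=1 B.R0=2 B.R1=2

missing: A.R0=0 B.R0=2 B.R1=2

outcome vector order: (A.R0,B.R0,B.R1)
[TSO] allowed = {0/0/0; 0/0/2; 0/2/2; 1/0/0; 1/0/2; 1/2/2}
TSO∖claimed = {0/2/2}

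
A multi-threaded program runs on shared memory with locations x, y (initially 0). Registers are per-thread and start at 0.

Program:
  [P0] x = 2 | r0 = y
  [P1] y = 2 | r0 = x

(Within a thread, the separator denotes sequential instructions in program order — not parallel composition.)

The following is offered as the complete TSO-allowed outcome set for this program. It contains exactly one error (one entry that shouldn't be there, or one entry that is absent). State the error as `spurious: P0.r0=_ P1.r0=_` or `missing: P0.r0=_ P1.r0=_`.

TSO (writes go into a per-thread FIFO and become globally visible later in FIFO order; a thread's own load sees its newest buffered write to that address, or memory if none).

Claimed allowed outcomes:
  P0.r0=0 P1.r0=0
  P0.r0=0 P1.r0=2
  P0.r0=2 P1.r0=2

missing: P0.r0=2 P1.r0=0

outcome vector order: (P0.r0,P1.r0)
[TSO] allowed = {<0 0>; <0 2>; <2 0>; <2 2>}
TSO∖claimed = {<2 0>}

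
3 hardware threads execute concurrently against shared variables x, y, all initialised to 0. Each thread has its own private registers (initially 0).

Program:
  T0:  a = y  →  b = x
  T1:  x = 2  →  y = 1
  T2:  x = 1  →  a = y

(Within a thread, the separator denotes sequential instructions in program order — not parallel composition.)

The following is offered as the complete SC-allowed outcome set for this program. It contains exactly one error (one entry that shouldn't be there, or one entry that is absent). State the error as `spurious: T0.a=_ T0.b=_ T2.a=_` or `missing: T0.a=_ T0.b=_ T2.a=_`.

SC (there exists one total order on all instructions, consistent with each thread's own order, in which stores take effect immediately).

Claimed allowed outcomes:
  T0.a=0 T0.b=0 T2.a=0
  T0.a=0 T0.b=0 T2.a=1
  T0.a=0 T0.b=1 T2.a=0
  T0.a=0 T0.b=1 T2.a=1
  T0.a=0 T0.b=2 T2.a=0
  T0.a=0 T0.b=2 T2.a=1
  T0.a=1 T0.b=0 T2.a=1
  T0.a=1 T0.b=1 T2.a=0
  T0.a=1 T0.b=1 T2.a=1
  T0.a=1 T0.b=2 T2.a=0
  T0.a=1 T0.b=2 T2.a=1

outcome vector order: (T0.a,T0.b,T2.a)
[SC] allowed = {<0 0 0> <0 0 1> <0 1 0> <0 1 1> <0 2 0> <0 2 1> <1 1 0> <1 1 1> <1 2 0> <1 2 1>}
claimed∖SC = {<1 0 1>}

spurious: T0.a=1 T0.b=0 T2.a=1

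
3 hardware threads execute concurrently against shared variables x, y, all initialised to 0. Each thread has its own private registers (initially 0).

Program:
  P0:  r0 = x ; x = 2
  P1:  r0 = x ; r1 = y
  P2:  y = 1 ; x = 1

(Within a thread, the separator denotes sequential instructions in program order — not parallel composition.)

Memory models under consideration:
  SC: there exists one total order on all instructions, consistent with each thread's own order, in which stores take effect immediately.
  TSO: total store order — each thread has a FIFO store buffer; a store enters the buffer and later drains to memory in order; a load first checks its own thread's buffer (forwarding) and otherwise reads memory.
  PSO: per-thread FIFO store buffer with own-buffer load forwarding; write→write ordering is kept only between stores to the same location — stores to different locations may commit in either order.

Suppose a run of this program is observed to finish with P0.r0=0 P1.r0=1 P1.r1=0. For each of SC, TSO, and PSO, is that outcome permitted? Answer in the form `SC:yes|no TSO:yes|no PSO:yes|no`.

SC:no TSO:no PSO:yes

outcome vector order: (P0.r0,P1.r0,P1.r1)
under SC → <0 0 0> <0 0 1> <0 1 1> <0 2 0> <0 2 1> <1 0 0> <1 0 1> <1 1 1> <1 2 1>
under TSO → <0 0 0> <0 0 1> <0 1 1> <0 2 0> <0 2 1> <1 0 0> <1 0 1> <1 1 1> <1 2 1>
under PSO → <0 0 0> <0 0 1> <0 1 0> <0 1 1> <0 2 0> <0 2 1> <1 0 0> <1 0 1> <1 1 0> <1 1 1> <1 2 0> <1 2 1>
target <0 1 0> ∈ {PSO}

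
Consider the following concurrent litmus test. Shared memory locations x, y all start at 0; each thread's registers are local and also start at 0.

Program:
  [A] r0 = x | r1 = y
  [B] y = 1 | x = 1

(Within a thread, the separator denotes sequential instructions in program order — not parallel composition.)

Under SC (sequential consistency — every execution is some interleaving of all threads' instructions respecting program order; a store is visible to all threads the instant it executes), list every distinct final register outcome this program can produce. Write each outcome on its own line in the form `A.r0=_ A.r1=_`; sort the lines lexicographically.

A.r0=0 A.r1=0
A.r0=0 A.r1=1
A.r0=1 A.r1=1

outcome vector order: (A.r0,A.r1)
|SC outcomes| = 3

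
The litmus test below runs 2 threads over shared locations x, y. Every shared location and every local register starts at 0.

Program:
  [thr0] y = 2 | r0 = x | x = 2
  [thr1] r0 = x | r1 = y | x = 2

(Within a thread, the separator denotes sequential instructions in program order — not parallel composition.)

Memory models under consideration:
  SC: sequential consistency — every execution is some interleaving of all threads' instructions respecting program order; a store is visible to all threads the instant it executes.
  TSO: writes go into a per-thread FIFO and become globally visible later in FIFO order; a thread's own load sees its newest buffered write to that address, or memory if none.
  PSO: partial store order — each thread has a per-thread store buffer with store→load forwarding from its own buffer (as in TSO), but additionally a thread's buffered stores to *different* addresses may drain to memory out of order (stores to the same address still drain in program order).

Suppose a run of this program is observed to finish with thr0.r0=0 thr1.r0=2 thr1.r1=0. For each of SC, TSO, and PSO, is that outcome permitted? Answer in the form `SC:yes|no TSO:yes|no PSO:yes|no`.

outcome vector order: (thr0.r0,thr1.r0,thr1.r1)
SC: 5 outcomes — {<0 0 0> <0 0 2> <0 2 2> <2 0 0> <2 0 2>}
TSO: 5 outcomes — {<0 0 0> <0 0 2> <0 2 2> <2 0 0> <2 0 2>}
PSO: 6 outcomes — {<0 0 0> <0 0 2> <0 2 0> <0 2 2> <2 0 0> <2 0 2>}
target <0 2 0> ∈ {PSO}

SC:no TSO:no PSO:yes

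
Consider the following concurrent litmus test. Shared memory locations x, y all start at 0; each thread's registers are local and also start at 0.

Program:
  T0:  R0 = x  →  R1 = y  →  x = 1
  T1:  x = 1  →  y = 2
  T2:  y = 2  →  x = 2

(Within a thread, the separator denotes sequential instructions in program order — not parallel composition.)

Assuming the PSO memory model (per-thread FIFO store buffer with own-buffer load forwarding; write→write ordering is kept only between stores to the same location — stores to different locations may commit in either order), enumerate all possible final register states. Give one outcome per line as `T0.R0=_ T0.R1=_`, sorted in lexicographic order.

outcome vector order: (T0.R0,T0.R1)
|PSO outcomes| = 6

T0.R0=0 T0.R1=0
T0.R0=0 T0.R1=2
T0.R0=1 T0.R1=0
T0.R0=1 T0.R1=2
T0.R0=2 T0.R1=0
T0.R0=2 T0.R1=2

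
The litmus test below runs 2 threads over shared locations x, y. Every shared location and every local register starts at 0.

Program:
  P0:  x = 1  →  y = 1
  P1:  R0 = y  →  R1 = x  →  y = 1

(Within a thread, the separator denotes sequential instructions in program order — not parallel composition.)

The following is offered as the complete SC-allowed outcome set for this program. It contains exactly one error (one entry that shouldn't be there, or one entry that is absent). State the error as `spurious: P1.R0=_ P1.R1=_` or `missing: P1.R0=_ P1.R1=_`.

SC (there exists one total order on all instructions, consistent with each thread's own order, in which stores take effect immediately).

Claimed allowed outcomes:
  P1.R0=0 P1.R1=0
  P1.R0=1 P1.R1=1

missing: P1.R0=0 P1.R1=1

outcome vector order: (P1.R0,P1.R1)
[SC] allowed = {<0 0>; <0 1>; <1 1>}
SC∖claimed = {<0 1>}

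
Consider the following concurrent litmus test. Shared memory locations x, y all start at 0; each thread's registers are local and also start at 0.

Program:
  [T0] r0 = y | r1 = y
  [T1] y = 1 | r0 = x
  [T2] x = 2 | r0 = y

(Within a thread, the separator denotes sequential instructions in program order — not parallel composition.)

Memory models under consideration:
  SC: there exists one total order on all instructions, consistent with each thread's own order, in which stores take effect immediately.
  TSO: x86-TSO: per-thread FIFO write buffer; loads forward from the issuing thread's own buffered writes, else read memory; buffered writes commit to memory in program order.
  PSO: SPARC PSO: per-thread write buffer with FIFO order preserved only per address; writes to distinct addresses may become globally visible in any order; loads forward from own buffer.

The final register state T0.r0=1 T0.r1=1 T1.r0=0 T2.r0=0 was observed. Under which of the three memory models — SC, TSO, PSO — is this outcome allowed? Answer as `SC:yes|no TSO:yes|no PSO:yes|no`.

outcome vector order: (T0.r0,T0.r1,T1.r0,T2.r0)
SC (9): (0,0,0,1) (0,0,2,0) (0,0,2,1) (0,1,0,1) (0,1,2,0) (0,1,2,1) (1,1,0,1) (1,1,2,0) (1,1,2,1)
TSO (12): (0,0,0,0) (0,0,0,1) (0,0,2,0) (0,0,2,1) (0,1,0,0) (0,1,0,1) (0,1,2,0) (0,1,2,1) (1,1,0,0) (1,1,0,1) (1,1,2,0) (1,1,2,1)
PSO (12): (0,0,0,0) (0,0,0,1) (0,0,2,0) (0,0,2,1) (0,1,0,0) (0,1,0,1) (0,1,2,0) (0,1,2,1) (1,1,0,0) (1,1,0,1) (1,1,2,0) (1,1,2,1)
target (1,1,0,0) ∈ {TSO,PSO}

SC:no TSO:yes PSO:yes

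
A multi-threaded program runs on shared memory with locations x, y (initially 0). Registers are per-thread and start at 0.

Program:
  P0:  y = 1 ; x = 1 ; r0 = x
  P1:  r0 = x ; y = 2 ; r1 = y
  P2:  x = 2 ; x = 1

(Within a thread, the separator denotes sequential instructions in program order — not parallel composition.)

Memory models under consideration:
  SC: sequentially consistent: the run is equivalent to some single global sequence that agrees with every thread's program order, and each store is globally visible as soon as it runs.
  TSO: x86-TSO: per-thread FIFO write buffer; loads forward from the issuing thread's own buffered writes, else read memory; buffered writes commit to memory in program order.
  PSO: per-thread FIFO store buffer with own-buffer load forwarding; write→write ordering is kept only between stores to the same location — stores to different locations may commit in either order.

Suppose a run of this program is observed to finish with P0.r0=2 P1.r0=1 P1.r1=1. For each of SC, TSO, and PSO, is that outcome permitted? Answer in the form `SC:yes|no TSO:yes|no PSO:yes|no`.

SC:no TSO:no PSO:yes

outcome vector order: (P0.r0,P1.r0,P1.r1)
under SC → <1 0 1>, <1 0 2>, <1 1 1>, <1 1 2>, <1 2 1>, <1 2 2>, <2 0 1>, <2 0 2>, <2 1 2>, <2 2 2>
under TSO → <1 0 1>, <1 0 2>, <1 1 1>, <1 1 2>, <1 2 1>, <1 2 2>, <2 0 1>, <2 0 2>, <2 1 2>, <2 2 2>
under PSO → <1 0 1>, <1 0 2>, <1 1 1>, <1 1 2>, <1 2 1>, <1 2 2>, <2 0 1>, <2 0 2>, <2 1 1>, <2 1 2>, <2 2 1>, <2 2 2>
target <2 1 1> ∈ {PSO}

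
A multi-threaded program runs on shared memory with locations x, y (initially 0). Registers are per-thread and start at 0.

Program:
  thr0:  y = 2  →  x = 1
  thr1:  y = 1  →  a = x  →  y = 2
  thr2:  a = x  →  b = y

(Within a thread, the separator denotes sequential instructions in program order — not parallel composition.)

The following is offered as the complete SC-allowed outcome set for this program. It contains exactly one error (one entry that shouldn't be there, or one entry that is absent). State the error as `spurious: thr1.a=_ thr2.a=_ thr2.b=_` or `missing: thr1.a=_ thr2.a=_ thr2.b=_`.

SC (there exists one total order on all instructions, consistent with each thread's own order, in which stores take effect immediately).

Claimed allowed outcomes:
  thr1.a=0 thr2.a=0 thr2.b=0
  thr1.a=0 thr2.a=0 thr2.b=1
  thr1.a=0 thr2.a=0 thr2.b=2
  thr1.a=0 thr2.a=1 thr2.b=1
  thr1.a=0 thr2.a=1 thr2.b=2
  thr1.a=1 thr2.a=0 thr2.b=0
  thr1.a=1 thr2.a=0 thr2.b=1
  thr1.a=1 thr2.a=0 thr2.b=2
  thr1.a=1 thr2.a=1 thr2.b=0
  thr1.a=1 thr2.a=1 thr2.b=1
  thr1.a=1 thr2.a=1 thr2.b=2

outcome vector order: (thr1.a,thr2.a,thr2.b)
SC (10): (0,0,0) (0,0,1) (0,0,2) (0,1,1) (0,1,2) (1,0,0) (1,0,1) (1,0,2) (1,1,1) (1,1,2)
claimed∖SC = {(1,1,0)}

spurious: thr1.a=1 thr2.a=1 thr2.b=0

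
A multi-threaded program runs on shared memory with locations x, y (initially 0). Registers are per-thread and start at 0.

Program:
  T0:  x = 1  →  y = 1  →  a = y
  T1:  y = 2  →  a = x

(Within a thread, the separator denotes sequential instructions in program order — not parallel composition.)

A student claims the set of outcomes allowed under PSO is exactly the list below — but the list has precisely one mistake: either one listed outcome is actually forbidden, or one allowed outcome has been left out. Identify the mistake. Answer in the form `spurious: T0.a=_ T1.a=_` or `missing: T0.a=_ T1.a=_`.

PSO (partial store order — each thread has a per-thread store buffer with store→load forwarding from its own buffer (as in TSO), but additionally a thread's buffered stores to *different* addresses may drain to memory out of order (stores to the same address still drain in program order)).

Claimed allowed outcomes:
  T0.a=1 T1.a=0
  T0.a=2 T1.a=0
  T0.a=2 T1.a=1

outcome vector order: (T0.a,T1.a)
[PSO] allowed = {1/0; 1/1; 2/0; 2/1}
PSO∖claimed = {1/1}

missing: T0.a=1 T1.a=1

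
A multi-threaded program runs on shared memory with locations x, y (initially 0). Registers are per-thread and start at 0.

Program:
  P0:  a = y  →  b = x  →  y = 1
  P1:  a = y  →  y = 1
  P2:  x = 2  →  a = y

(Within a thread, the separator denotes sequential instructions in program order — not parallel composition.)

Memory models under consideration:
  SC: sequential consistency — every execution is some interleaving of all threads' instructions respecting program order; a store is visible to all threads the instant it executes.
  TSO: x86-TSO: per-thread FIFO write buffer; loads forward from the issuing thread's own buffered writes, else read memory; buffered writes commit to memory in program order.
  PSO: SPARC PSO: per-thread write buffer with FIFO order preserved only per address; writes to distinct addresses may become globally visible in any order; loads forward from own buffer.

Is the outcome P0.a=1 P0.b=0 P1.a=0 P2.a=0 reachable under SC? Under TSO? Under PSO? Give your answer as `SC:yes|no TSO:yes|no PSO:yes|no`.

outcome vector order: (P0.a,P0.b,P1.a,P2.a)
under SC → 0/0/0/0, 0/0/0/1, 0/0/1/0, 0/0/1/1, 0/2/0/0, 0/2/0/1, 0/2/1/0, 0/2/1/1, 1/0/0/1, 1/2/0/0, 1/2/0/1
under TSO → 0/0/0/0, 0/0/0/1, 0/0/1/0, 0/0/1/1, 0/2/0/0, 0/2/0/1, 0/2/1/0, 0/2/1/1, 1/0/0/0, 1/0/0/1, 1/2/0/0, 1/2/0/1
under PSO → 0/0/0/0, 0/0/0/1, 0/0/1/0, 0/0/1/1, 0/2/0/0, 0/2/0/1, 0/2/1/0, 0/2/1/1, 1/0/0/0, 1/0/0/1, 1/2/0/0, 1/2/0/1
target 1/0/0/0 ∈ {TSO,PSO}

SC:no TSO:yes PSO:yes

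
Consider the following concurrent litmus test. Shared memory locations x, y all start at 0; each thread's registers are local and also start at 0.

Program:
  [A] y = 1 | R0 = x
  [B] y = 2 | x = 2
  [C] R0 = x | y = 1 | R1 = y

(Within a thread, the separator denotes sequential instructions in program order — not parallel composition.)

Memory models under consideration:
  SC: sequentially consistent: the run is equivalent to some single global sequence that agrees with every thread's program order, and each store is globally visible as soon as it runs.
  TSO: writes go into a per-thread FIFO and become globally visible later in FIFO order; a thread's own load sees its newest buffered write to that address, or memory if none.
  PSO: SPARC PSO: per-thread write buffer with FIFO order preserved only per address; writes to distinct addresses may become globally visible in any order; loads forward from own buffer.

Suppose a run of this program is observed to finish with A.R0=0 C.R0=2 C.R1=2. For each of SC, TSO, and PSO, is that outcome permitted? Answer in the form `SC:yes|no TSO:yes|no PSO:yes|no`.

outcome vector order: (A.R0,C.R0,C.R1)
under SC → <0 0 1> <0 0 2> <0 2 1> <2 0 1> <2 0 2> <2 2 1>
under TSO → <0 0 1> <0 0 2> <0 2 1> <2 0 1> <2 0 2> <2 2 1>
under PSO → <0 0 1> <0 0 2> <0 2 1> <0 2 2> <2 0 1> <2 0 2> <2 2 1> <2 2 2>
target <0 2 2> ∈ {PSO}

SC:no TSO:no PSO:yes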